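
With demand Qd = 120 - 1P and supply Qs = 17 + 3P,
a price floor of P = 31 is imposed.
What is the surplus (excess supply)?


At P = 31:
Qd = 120 - 1*31 = 89
Qs = 17 + 3*31 = 110
Surplus = Qs - Qd = 110 - 89 = 21

21


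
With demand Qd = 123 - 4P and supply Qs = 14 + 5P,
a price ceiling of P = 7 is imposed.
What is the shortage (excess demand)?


At P = 7:
Qd = 123 - 4*7 = 95
Qs = 14 + 5*7 = 49
Shortage = Qd - Qs = 95 - 49 = 46

46


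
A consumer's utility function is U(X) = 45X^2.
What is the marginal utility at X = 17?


MU = dU/dX = 45*2*X^(2-1)
MU = 90*X^1
At X = 17:
MU = 90 * 17^1
MU = 90 * 17 = 1530

1530


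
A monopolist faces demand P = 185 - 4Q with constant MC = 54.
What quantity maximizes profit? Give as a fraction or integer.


TR = P*Q = (185 - 4Q)Q = 185Q - 4Q^2
MR = dTR/dQ = 185 - 8Q
Set MR = MC:
185 - 8Q = 54
131 = 8Q
Q* = 131/8 = 131/8

131/8


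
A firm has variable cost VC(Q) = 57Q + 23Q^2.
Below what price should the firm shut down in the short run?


AVC(Q) = VC(Q)/Q = 57 + 23Q
AVC is increasing in Q, so minimum AVC is at Q -> 0+.
Min AVC = 57
The firm should shut down if P < 57.

57


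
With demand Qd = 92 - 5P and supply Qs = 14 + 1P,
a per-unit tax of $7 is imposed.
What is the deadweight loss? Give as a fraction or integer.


Pre-tax equilibrium quantity: Q* = 27
Post-tax equilibrium quantity: Q_tax = 127/6
Reduction in quantity: Q* - Q_tax = 35/6
DWL = (1/2) * tax * (Q* - Q_tax)
DWL = (1/2) * 7 * 35/6 = 245/12

245/12


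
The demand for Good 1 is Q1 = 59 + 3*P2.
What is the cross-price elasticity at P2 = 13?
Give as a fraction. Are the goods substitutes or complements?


dQ1/dP2 = 3
At P2 = 13: Q1 = 59 + 3*13 = 98
Exy = (dQ1/dP2)(P2/Q1) = 3 * 13 / 98 = 39/98
Since Exy > 0, the goods are substitutes.

39/98 (substitutes)


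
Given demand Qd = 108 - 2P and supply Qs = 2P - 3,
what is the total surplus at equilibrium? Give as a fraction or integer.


Find equilibrium: 108 - 2P = 2P - 3
108 + 3 = 4P
P* = 111/4 = 111/4
Q* = 2*111/4 - 3 = 105/2
Inverse demand: P = 54 - Q/2, so P_max = 54
Inverse supply: P = 3/2 + Q/2, so P_min = 3/2
CS = (1/2) * 105/2 * (54 - 111/4) = 11025/16
PS = (1/2) * 105/2 * (111/4 - 3/2) = 11025/16
TS = CS + PS = 11025/16 + 11025/16 = 11025/8

11025/8


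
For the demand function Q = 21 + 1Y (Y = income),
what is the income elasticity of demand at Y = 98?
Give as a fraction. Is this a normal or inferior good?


dQ/dY = 1
At Y = 98: Q = 21 + 1*98 = 119
Ey = (dQ/dY)(Y/Q) = 1 * 98 / 119 = 14/17
Since Ey > 0, this is a normal good.

14/17 (normal good)


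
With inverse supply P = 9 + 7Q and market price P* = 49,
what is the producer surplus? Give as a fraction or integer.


Minimum supply price (at Q=0): P_min = 9
Quantity supplied at P* = 49:
Q* = (49 - 9)/7 = 40/7
PS = (1/2) * Q* * (P* - P_min)
PS = (1/2) * 40/7 * (49 - 9)
PS = (1/2) * 40/7 * 40 = 800/7

800/7


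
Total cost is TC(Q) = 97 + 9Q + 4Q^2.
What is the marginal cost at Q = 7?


MC = dTC/dQ = 9 + 2*4*Q
At Q = 7:
MC = 9 + 8*7
MC = 9 + 56 = 65

65


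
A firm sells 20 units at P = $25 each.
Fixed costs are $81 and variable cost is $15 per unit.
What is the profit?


Total Revenue = P * Q = 25 * 20 = $500
Total Cost = FC + VC*Q = 81 + 15*20 = $381
Profit = TR - TC = 500 - 381 = $119

$119


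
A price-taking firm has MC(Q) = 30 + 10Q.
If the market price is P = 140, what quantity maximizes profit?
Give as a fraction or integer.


In perfect competition, profit is maximized where P = MC.
140 = 30 + 10Q
110 = 10Q
Q* = 110/10 = 11

11


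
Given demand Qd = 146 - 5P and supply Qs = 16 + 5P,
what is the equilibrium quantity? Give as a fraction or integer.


First find equilibrium price:
146 - 5P = 16 + 5P
P* = 130/10 = 13
Then substitute into demand:
Q* = 146 - 5 * 13 = 81

81


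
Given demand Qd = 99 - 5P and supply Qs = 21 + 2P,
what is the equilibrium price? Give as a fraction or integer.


At equilibrium, Qd = Qs.
99 - 5P = 21 + 2P
99 - 21 = 5P + 2P
78 = 7P
P* = 78/7 = 78/7

78/7


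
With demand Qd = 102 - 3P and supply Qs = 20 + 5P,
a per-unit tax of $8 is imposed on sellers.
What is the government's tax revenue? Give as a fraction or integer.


With tax on sellers, new supply: Qs' = 20 + 5(P - 8)
= 5P - 20
New equilibrium quantity:
Q_new = 225/4
Tax revenue = tax * Q_new = 8 * 225/4 = 450

450


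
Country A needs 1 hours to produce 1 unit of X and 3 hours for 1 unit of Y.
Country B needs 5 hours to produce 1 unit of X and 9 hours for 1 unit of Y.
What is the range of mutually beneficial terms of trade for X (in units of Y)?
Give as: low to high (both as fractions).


Opportunity cost of X for Country A = hours_X / hours_Y = 1/3 = 1/3 units of Y
Opportunity cost of X for Country B = hours_X / hours_Y = 5/9 = 5/9 units of Y
Terms of trade must be between the two opportunity costs.
Range: 1/3 to 5/9

1/3 to 5/9


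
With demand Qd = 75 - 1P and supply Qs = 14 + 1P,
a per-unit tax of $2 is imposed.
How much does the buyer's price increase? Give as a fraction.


With a per-unit tax, the buyer's price increase depends on relative slopes.
Supply slope: d = 1, Demand slope: b = 1
Buyer's price increase = d * tax / (b + d)
= 1 * 2 / (1 + 1)
= 2 / 2 = 1

1


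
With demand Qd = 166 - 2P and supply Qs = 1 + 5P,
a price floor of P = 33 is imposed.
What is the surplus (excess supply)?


At P = 33:
Qd = 166 - 2*33 = 100
Qs = 1 + 5*33 = 166
Surplus = Qs - Qd = 166 - 100 = 66

66


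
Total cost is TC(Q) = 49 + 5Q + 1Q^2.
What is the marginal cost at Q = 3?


MC = dTC/dQ = 5 + 2*1*Q
At Q = 3:
MC = 5 + 2*3
MC = 5 + 6 = 11

11


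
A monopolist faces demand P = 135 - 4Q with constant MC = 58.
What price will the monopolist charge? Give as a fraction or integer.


MR = 135 - 8Q
Set MR = MC: 135 - 8Q = 58
Q* = 77/8
Substitute into demand:
P* = 135 - 4*77/8 = 193/2

193/2


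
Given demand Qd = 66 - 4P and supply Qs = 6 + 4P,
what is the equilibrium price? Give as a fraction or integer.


At equilibrium, Qd = Qs.
66 - 4P = 6 + 4P
66 - 6 = 4P + 4P
60 = 8P
P* = 60/8 = 15/2

15/2


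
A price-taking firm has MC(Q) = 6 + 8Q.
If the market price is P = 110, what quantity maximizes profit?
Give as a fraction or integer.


In perfect competition, profit is maximized where P = MC.
110 = 6 + 8Q
104 = 8Q
Q* = 104/8 = 13

13


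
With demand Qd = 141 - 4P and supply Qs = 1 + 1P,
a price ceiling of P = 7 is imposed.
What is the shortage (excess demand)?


At P = 7:
Qd = 141 - 4*7 = 113
Qs = 1 + 1*7 = 8
Shortage = Qd - Qs = 113 - 8 = 105

105


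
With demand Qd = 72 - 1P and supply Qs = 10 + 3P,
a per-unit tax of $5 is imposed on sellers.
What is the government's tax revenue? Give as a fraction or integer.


With tax on sellers, new supply: Qs' = 10 + 3(P - 5)
= 3P - 5
New equilibrium quantity:
Q_new = 211/4
Tax revenue = tax * Q_new = 5 * 211/4 = 1055/4

1055/4


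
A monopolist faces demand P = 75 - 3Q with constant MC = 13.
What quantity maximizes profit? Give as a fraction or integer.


TR = P*Q = (75 - 3Q)Q = 75Q - 3Q^2
MR = dTR/dQ = 75 - 6Q
Set MR = MC:
75 - 6Q = 13
62 = 6Q
Q* = 62/6 = 31/3

31/3


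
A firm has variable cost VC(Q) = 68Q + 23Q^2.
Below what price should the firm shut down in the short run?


AVC(Q) = VC(Q)/Q = 68 + 23Q
AVC is increasing in Q, so minimum AVC is at Q -> 0+.
Min AVC = 68
The firm should shut down if P < 68.

68


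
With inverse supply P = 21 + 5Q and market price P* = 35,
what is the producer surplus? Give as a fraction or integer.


Minimum supply price (at Q=0): P_min = 21
Quantity supplied at P* = 35:
Q* = (35 - 21)/5 = 14/5
PS = (1/2) * Q* * (P* - P_min)
PS = (1/2) * 14/5 * (35 - 21)
PS = (1/2) * 14/5 * 14 = 98/5

98/5


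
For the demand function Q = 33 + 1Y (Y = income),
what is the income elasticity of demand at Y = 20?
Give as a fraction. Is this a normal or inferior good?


dQ/dY = 1
At Y = 20: Q = 33 + 1*20 = 53
Ey = (dQ/dY)(Y/Q) = 1 * 20 / 53 = 20/53
Since Ey > 0, this is a normal good.

20/53 (normal good)


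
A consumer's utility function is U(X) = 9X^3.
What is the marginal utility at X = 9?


MU = dU/dX = 9*3*X^(3-1)
MU = 27*X^2
At X = 9:
MU = 27 * 9^2
MU = 27 * 81 = 2187

2187


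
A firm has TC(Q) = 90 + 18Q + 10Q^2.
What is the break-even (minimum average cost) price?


AC(Q) = 90/Q + 18 + 10Q
To minimize: dAC/dQ = -90/Q^2 + 10 = 0
Q^2 = 90/10 = 9
Q* = 3
Min AC = 90/3 + 18 + 10*3
Min AC = 30 + 18 + 30 = 78

78


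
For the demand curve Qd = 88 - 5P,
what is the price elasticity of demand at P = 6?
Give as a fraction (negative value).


dQ/dP = -5
At P = 6: Q = 88 - 5*6 = 58
E = (dQ/dP)(P/Q) = (-5)(6/58) = -15/29

-15/29


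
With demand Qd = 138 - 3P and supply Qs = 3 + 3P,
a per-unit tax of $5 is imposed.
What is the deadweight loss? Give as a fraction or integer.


Pre-tax equilibrium quantity: Q* = 141/2
Post-tax equilibrium quantity: Q_tax = 63
Reduction in quantity: Q* - Q_tax = 15/2
DWL = (1/2) * tax * (Q* - Q_tax)
DWL = (1/2) * 5 * 15/2 = 75/4

75/4


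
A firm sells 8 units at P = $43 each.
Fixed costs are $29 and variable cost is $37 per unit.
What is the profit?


Total Revenue = P * Q = 43 * 8 = $344
Total Cost = FC + VC*Q = 29 + 37*8 = $325
Profit = TR - TC = 344 - 325 = $19

$19


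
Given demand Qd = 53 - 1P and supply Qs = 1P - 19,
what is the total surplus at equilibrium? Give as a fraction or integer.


Find equilibrium: 53 - 1P = 1P - 19
53 + 19 = 2P
P* = 72/2 = 36
Q* = 1*36 - 19 = 17
Inverse demand: P = 53 - Q/1, so P_max = 53
Inverse supply: P = 19 + Q/1, so P_min = 19
CS = (1/2) * 17 * (53 - 36) = 289/2
PS = (1/2) * 17 * (36 - 19) = 289/2
TS = CS + PS = 289/2 + 289/2 = 289

289


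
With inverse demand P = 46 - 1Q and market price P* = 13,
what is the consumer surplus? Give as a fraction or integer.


Maximum willingness to pay (at Q=0): P_max = 46
Quantity demanded at P* = 13:
Q* = (46 - 13)/1 = 33
CS = (1/2) * Q* * (P_max - P*)
CS = (1/2) * 33 * (46 - 13)
CS = (1/2) * 33 * 33 = 1089/2

1089/2


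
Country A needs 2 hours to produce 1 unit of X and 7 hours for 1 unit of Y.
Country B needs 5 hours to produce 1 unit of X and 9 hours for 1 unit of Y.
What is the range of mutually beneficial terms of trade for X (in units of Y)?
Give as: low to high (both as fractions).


Opportunity cost of X for Country A = hours_X / hours_Y = 2/7 = 2/7 units of Y
Opportunity cost of X for Country B = hours_X / hours_Y = 5/9 = 5/9 units of Y
Terms of trade must be between the two opportunity costs.
Range: 2/7 to 5/9

2/7 to 5/9


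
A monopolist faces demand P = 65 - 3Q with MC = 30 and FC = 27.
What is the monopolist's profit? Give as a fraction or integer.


MR = MC: 65 - 6Q = 30
Q* = 35/6
P* = 65 - 3*35/6 = 95/2
Profit = (P* - MC)*Q* - FC
= (95/2 - 30)*35/6 - 27
= 35/2*35/6 - 27
= 1225/12 - 27 = 901/12

901/12


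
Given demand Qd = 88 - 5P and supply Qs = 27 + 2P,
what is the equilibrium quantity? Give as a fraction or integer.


First find equilibrium price:
88 - 5P = 27 + 2P
P* = 61/7 = 61/7
Then substitute into demand:
Q* = 88 - 5 * 61/7 = 311/7

311/7


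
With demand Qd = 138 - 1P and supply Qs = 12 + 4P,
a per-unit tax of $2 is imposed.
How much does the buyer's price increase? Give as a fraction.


With a per-unit tax, the buyer's price increase depends on relative slopes.
Supply slope: d = 4, Demand slope: b = 1
Buyer's price increase = d * tax / (b + d)
= 4 * 2 / (1 + 4)
= 8 / 5 = 8/5

8/5


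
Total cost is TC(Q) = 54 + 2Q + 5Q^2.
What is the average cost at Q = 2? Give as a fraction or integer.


TC(2) = 54 + 2*2 + 5*2^2
TC(2) = 54 + 4 + 20 = 78
AC = TC/Q = 78/2 = 39

39


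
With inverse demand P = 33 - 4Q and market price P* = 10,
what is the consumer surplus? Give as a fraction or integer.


Maximum willingness to pay (at Q=0): P_max = 33
Quantity demanded at P* = 10:
Q* = (33 - 10)/4 = 23/4
CS = (1/2) * Q* * (P_max - P*)
CS = (1/2) * 23/4 * (33 - 10)
CS = (1/2) * 23/4 * 23 = 529/8

529/8


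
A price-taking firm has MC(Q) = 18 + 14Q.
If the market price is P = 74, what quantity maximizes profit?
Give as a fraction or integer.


In perfect competition, profit is maximized where P = MC.
74 = 18 + 14Q
56 = 14Q
Q* = 56/14 = 4

4


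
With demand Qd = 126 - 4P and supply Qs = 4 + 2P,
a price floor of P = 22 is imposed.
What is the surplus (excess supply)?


At P = 22:
Qd = 126 - 4*22 = 38
Qs = 4 + 2*22 = 48
Surplus = Qs - Qd = 48 - 38 = 10

10


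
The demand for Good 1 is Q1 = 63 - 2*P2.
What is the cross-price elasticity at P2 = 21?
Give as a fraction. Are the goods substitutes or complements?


dQ1/dP2 = -2
At P2 = 21: Q1 = 63 - 2*21 = 21
Exy = (dQ1/dP2)(P2/Q1) = -2 * 21 / 21 = -2
Since Exy < 0, the goods are complements.

-2 (complements)


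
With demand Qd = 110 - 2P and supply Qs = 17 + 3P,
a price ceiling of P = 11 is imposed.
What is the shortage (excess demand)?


At P = 11:
Qd = 110 - 2*11 = 88
Qs = 17 + 3*11 = 50
Shortage = Qd - Qs = 88 - 50 = 38

38


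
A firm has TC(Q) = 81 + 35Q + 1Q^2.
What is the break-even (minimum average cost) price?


AC(Q) = 81/Q + 35 + 1Q
To minimize: dAC/dQ = -81/Q^2 + 1 = 0
Q^2 = 81/1 = 81
Q* = 9
Min AC = 81/9 + 35 + 1*9
Min AC = 9 + 35 + 9 = 53

53


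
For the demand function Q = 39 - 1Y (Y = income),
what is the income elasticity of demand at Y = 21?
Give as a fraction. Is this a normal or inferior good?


dQ/dY = -1
At Y = 21: Q = 39 - 1*21 = 18
Ey = (dQ/dY)(Y/Q) = -1 * 21 / 18 = -7/6
Since Ey < 0, this is a inferior good.

-7/6 (inferior good)


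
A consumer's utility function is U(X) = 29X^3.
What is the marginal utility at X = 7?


MU = dU/dX = 29*3*X^(3-1)
MU = 87*X^2
At X = 7:
MU = 87 * 7^2
MU = 87 * 49 = 4263

4263


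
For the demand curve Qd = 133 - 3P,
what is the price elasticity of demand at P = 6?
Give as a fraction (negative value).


dQ/dP = -3
At P = 6: Q = 133 - 3*6 = 115
E = (dQ/dP)(P/Q) = (-3)(6/115) = -18/115

-18/115


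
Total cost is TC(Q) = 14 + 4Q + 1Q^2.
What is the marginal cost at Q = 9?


MC = dTC/dQ = 4 + 2*1*Q
At Q = 9:
MC = 4 + 2*9
MC = 4 + 18 = 22

22


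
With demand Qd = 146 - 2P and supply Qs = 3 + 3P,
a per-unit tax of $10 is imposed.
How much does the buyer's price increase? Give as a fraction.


With a per-unit tax, the buyer's price increase depends on relative slopes.
Supply slope: d = 3, Demand slope: b = 2
Buyer's price increase = d * tax / (b + d)
= 3 * 10 / (2 + 3)
= 30 / 5 = 6

6


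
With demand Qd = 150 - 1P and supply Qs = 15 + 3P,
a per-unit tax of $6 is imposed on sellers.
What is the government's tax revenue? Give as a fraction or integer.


With tax on sellers, new supply: Qs' = 15 + 3(P - 6)
= 3P - 3
New equilibrium quantity:
Q_new = 447/4
Tax revenue = tax * Q_new = 6 * 447/4 = 1341/2

1341/2


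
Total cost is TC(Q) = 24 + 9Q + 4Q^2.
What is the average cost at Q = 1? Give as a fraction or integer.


TC(1) = 24 + 9*1 + 4*1^2
TC(1) = 24 + 9 + 4 = 37
AC = TC/Q = 37/1 = 37

37


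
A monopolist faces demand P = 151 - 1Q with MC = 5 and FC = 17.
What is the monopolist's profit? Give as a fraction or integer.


MR = MC: 151 - 2Q = 5
Q* = 73
P* = 151 - 1*73 = 78
Profit = (P* - MC)*Q* - FC
= (78 - 5)*73 - 17
= 73*73 - 17
= 5329 - 17 = 5312

5312


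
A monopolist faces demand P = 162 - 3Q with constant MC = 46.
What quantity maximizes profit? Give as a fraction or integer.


TR = P*Q = (162 - 3Q)Q = 162Q - 3Q^2
MR = dTR/dQ = 162 - 6Q
Set MR = MC:
162 - 6Q = 46
116 = 6Q
Q* = 116/6 = 58/3

58/3


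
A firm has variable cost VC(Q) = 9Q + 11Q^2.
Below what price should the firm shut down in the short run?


AVC(Q) = VC(Q)/Q = 9 + 11Q
AVC is increasing in Q, so minimum AVC is at Q -> 0+.
Min AVC = 9
The firm should shut down if P < 9.

9


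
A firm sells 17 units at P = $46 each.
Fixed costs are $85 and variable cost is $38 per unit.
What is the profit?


Total Revenue = P * Q = 46 * 17 = $782
Total Cost = FC + VC*Q = 85 + 38*17 = $731
Profit = TR - TC = 782 - 731 = $51

$51


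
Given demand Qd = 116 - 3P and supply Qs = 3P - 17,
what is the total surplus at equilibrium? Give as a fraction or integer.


Find equilibrium: 116 - 3P = 3P - 17
116 + 17 = 6P
P* = 133/6 = 133/6
Q* = 3*133/6 - 17 = 99/2
Inverse demand: P = 116/3 - Q/3, so P_max = 116/3
Inverse supply: P = 17/3 + Q/3, so P_min = 17/3
CS = (1/2) * 99/2 * (116/3 - 133/6) = 3267/8
PS = (1/2) * 99/2 * (133/6 - 17/3) = 3267/8
TS = CS + PS = 3267/8 + 3267/8 = 3267/4

3267/4


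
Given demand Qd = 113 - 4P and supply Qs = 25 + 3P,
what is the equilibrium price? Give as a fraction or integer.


At equilibrium, Qd = Qs.
113 - 4P = 25 + 3P
113 - 25 = 4P + 3P
88 = 7P
P* = 88/7 = 88/7

88/7


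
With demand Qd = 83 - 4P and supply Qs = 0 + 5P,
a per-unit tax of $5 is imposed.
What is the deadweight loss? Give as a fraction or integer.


Pre-tax equilibrium quantity: Q* = 415/9
Post-tax equilibrium quantity: Q_tax = 35
Reduction in quantity: Q* - Q_tax = 100/9
DWL = (1/2) * tax * (Q* - Q_tax)
DWL = (1/2) * 5 * 100/9 = 250/9

250/9


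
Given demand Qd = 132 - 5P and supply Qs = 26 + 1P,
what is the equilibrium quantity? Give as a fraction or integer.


First find equilibrium price:
132 - 5P = 26 + 1P
P* = 106/6 = 53/3
Then substitute into demand:
Q* = 132 - 5 * 53/3 = 131/3

131/3


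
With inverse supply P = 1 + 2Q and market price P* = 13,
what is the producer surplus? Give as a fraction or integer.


Minimum supply price (at Q=0): P_min = 1
Quantity supplied at P* = 13:
Q* = (13 - 1)/2 = 6
PS = (1/2) * Q* * (P* - P_min)
PS = (1/2) * 6 * (13 - 1)
PS = (1/2) * 6 * 12 = 36

36


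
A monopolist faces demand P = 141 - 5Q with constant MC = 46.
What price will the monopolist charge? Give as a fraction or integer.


MR = 141 - 10Q
Set MR = MC: 141 - 10Q = 46
Q* = 19/2
Substitute into demand:
P* = 141 - 5*19/2 = 187/2

187/2


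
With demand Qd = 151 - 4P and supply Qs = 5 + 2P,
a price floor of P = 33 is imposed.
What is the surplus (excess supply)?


At P = 33:
Qd = 151 - 4*33 = 19
Qs = 5 + 2*33 = 71
Surplus = Qs - Qd = 71 - 19 = 52

52


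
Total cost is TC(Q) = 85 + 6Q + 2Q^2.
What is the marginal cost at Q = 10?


MC = dTC/dQ = 6 + 2*2*Q
At Q = 10:
MC = 6 + 4*10
MC = 6 + 40 = 46

46


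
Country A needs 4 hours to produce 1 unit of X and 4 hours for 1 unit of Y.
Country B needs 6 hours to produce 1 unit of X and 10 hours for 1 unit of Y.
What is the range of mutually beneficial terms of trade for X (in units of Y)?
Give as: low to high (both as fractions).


Opportunity cost of X for Country A = hours_X / hours_Y = 4/4 = 1 units of Y
Opportunity cost of X for Country B = hours_X / hours_Y = 6/10 = 3/5 units of Y
Terms of trade must be between the two opportunity costs.
Range: 3/5 to 1

3/5 to 1


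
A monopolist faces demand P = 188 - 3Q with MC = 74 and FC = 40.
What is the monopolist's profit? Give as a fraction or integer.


MR = MC: 188 - 6Q = 74
Q* = 19
P* = 188 - 3*19 = 131
Profit = (P* - MC)*Q* - FC
= (131 - 74)*19 - 40
= 57*19 - 40
= 1083 - 40 = 1043

1043


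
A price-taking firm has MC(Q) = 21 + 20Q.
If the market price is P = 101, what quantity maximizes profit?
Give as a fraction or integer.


In perfect competition, profit is maximized where P = MC.
101 = 21 + 20Q
80 = 20Q
Q* = 80/20 = 4

4


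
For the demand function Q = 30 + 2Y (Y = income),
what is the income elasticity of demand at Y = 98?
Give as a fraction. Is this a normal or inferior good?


dQ/dY = 2
At Y = 98: Q = 30 + 2*98 = 226
Ey = (dQ/dY)(Y/Q) = 2 * 98 / 226 = 98/113
Since Ey > 0, this is a normal good.

98/113 (normal good)


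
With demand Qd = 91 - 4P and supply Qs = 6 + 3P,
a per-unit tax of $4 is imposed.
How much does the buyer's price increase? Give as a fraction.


With a per-unit tax, the buyer's price increase depends on relative slopes.
Supply slope: d = 3, Demand slope: b = 4
Buyer's price increase = d * tax / (b + d)
= 3 * 4 / (4 + 3)
= 12 / 7 = 12/7

12/7


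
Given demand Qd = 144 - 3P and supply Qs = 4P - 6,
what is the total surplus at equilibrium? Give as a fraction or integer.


Find equilibrium: 144 - 3P = 4P - 6
144 + 6 = 7P
P* = 150/7 = 150/7
Q* = 4*150/7 - 6 = 558/7
Inverse demand: P = 48 - Q/3, so P_max = 48
Inverse supply: P = 3/2 + Q/4, so P_min = 3/2
CS = (1/2) * 558/7 * (48 - 150/7) = 51894/49
PS = (1/2) * 558/7 * (150/7 - 3/2) = 77841/98
TS = CS + PS = 51894/49 + 77841/98 = 25947/14

25947/14


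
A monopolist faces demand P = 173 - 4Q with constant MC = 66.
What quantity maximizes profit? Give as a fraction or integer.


TR = P*Q = (173 - 4Q)Q = 173Q - 4Q^2
MR = dTR/dQ = 173 - 8Q
Set MR = MC:
173 - 8Q = 66
107 = 8Q
Q* = 107/8 = 107/8

107/8


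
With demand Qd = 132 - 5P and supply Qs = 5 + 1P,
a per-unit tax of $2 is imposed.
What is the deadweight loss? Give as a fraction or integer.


Pre-tax equilibrium quantity: Q* = 157/6
Post-tax equilibrium quantity: Q_tax = 49/2
Reduction in quantity: Q* - Q_tax = 5/3
DWL = (1/2) * tax * (Q* - Q_tax)
DWL = (1/2) * 2 * 5/3 = 5/3

5/3


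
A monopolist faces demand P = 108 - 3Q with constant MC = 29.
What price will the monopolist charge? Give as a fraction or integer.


MR = 108 - 6Q
Set MR = MC: 108 - 6Q = 29
Q* = 79/6
Substitute into demand:
P* = 108 - 3*79/6 = 137/2

137/2


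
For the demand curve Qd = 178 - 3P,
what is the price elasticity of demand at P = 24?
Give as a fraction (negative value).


dQ/dP = -3
At P = 24: Q = 178 - 3*24 = 106
E = (dQ/dP)(P/Q) = (-3)(24/106) = -36/53

-36/53


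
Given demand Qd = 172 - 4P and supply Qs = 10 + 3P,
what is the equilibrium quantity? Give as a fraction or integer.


First find equilibrium price:
172 - 4P = 10 + 3P
P* = 162/7 = 162/7
Then substitute into demand:
Q* = 172 - 4 * 162/7 = 556/7

556/7


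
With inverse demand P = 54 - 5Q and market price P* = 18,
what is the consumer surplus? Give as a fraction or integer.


Maximum willingness to pay (at Q=0): P_max = 54
Quantity demanded at P* = 18:
Q* = (54 - 18)/5 = 36/5
CS = (1/2) * Q* * (P_max - P*)
CS = (1/2) * 36/5 * (54 - 18)
CS = (1/2) * 36/5 * 36 = 648/5

648/5


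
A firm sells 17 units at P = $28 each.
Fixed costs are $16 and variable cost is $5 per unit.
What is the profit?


Total Revenue = P * Q = 28 * 17 = $476
Total Cost = FC + VC*Q = 16 + 5*17 = $101
Profit = TR - TC = 476 - 101 = $375

$375


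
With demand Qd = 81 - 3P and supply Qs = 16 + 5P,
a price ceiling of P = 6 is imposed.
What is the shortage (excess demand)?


At P = 6:
Qd = 81 - 3*6 = 63
Qs = 16 + 5*6 = 46
Shortage = Qd - Qs = 63 - 46 = 17

17


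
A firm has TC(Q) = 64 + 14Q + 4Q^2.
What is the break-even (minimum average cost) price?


AC(Q) = 64/Q + 14 + 4Q
To minimize: dAC/dQ = -64/Q^2 + 4 = 0
Q^2 = 64/4 = 16
Q* = 4
Min AC = 64/4 + 14 + 4*4
Min AC = 16 + 14 + 16 = 46

46


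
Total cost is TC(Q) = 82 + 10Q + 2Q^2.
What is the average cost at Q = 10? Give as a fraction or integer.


TC(10) = 82 + 10*10 + 2*10^2
TC(10) = 82 + 100 + 200 = 382
AC = TC/Q = 382/10 = 191/5

191/5


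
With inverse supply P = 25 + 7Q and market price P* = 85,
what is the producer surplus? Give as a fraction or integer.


Minimum supply price (at Q=0): P_min = 25
Quantity supplied at P* = 85:
Q* = (85 - 25)/7 = 60/7
PS = (1/2) * Q* * (P* - P_min)
PS = (1/2) * 60/7 * (85 - 25)
PS = (1/2) * 60/7 * 60 = 1800/7

1800/7


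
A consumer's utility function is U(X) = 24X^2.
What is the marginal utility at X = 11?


MU = dU/dX = 24*2*X^(2-1)
MU = 48*X^1
At X = 11:
MU = 48 * 11^1
MU = 48 * 11 = 528

528


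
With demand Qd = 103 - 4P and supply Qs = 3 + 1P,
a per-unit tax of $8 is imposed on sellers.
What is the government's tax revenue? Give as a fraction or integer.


With tax on sellers, new supply: Qs' = 3 + 1(P - 8)
= 1P - 5
New equilibrium quantity:
Q_new = 83/5
Tax revenue = tax * Q_new = 8 * 83/5 = 664/5

664/5


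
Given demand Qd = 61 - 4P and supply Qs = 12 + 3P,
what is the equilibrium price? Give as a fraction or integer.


At equilibrium, Qd = Qs.
61 - 4P = 12 + 3P
61 - 12 = 4P + 3P
49 = 7P
P* = 49/7 = 7

7


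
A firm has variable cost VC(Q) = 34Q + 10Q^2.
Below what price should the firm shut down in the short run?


AVC(Q) = VC(Q)/Q = 34 + 10Q
AVC is increasing in Q, so minimum AVC is at Q -> 0+.
Min AVC = 34
The firm should shut down if P < 34.

34


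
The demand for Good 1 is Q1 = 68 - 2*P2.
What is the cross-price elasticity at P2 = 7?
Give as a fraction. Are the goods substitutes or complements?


dQ1/dP2 = -2
At P2 = 7: Q1 = 68 - 2*7 = 54
Exy = (dQ1/dP2)(P2/Q1) = -2 * 7 / 54 = -7/27
Since Exy < 0, the goods are complements.

-7/27 (complements)


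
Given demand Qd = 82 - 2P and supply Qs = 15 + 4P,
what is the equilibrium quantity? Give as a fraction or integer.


First find equilibrium price:
82 - 2P = 15 + 4P
P* = 67/6 = 67/6
Then substitute into demand:
Q* = 82 - 2 * 67/6 = 179/3

179/3


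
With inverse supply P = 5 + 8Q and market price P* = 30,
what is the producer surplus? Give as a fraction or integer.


Minimum supply price (at Q=0): P_min = 5
Quantity supplied at P* = 30:
Q* = (30 - 5)/8 = 25/8
PS = (1/2) * Q* * (P* - P_min)
PS = (1/2) * 25/8 * (30 - 5)
PS = (1/2) * 25/8 * 25 = 625/16

625/16


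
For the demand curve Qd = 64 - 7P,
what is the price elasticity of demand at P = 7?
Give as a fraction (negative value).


dQ/dP = -7
At P = 7: Q = 64 - 7*7 = 15
E = (dQ/dP)(P/Q) = (-7)(7/15) = -49/15

-49/15


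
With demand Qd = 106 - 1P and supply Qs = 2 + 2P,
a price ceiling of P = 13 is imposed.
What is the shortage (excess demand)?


At P = 13:
Qd = 106 - 1*13 = 93
Qs = 2 + 2*13 = 28
Shortage = Qd - Qs = 93 - 28 = 65

65


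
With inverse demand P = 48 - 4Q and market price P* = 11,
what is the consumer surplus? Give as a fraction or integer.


Maximum willingness to pay (at Q=0): P_max = 48
Quantity demanded at P* = 11:
Q* = (48 - 11)/4 = 37/4
CS = (1/2) * Q* * (P_max - P*)
CS = (1/2) * 37/4 * (48 - 11)
CS = (1/2) * 37/4 * 37 = 1369/8

1369/8


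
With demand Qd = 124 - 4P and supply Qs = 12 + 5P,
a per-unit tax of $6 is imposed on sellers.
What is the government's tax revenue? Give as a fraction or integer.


With tax on sellers, new supply: Qs' = 12 + 5(P - 6)
= 5P - 18
New equilibrium quantity:
Q_new = 548/9
Tax revenue = tax * Q_new = 6 * 548/9 = 1096/3

1096/3


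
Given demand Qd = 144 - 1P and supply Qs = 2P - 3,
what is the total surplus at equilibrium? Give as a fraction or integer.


Find equilibrium: 144 - 1P = 2P - 3
144 + 3 = 3P
P* = 147/3 = 49
Q* = 2*49 - 3 = 95
Inverse demand: P = 144 - Q/1, so P_max = 144
Inverse supply: P = 3/2 + Q/2, so P_min = 3/2
CS = (1/2) * 95 * (144 - 49) = 9025/2
PS = (1/2) * 95 * (49 - 3/2) = 9025/4
TS = CS + PS = 9025/2 + 9025/4 = 27075/4

27075/4


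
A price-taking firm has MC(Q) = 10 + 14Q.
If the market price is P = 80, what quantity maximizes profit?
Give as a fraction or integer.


In perfect competition, profit is maximized where P = MC.
80 = 10 + 14Q
70 = 14Q
Q* = 70/14 = 5

5


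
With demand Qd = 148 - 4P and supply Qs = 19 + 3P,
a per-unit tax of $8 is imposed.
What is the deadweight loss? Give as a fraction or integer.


Pre-tax equilibrium quantity: Q* = 520/7
Post-tax equilibrium quantity: Q_tax = 424/7
Reduction in quantity: Q* - Q_tax = 96/7
DWL = (1/2) * tax * (Q* - Q_tax)
DWL = (1/2) * 8 * 96/7 = 384/7

384/7


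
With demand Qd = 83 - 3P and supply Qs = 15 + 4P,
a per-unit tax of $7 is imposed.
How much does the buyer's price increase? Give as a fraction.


With a per-unit tax, the buyer's price increase depends on relative slopes.
Supply slope: d = 4, Demand slope: b = 3
Buyer's price increase = d * tax / (b + d)
= 4 * 7 / (3 + 4)
= 28 / 7 = 4

4


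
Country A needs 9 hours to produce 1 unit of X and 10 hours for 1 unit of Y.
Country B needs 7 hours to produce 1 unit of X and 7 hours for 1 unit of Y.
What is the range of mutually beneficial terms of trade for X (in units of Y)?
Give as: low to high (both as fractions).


Opportunity cost of X for Country A = hours_X / hours_Y = 9/10 = 9/10 units of Y
Opportunity cost of X for Country B = hours_X / hours_Y = 7/7 = 1 units of Y
Terms of trade must be between the two opportunity costs.
Range: 9/10 to 1

9/10 to 1


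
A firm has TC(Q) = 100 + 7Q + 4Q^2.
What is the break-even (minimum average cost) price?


AC(Q) = 100/Q + 7 + 4Q
To minimize: dAC/dQ = -100/Q^2 + 4 = 0
Q^2 = 100/4 = 25
Q* = 5
Min AC = 100/5 + 7 + 4*5
Min AC = 20 + 7 + 20 = 47

47


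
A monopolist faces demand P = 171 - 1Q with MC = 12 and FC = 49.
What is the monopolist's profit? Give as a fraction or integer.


MR = MC: 171 - 2Q = 12
Q* = 159/2
P* = 171 - 1*159/2 = 183/2
Profit = (P* - MC)*Q* - FC
= (183/2 - 12)*159/2 - 49
= 159/2*159/2 - 49
= 25281/4 - 49 = 25085/4

25085/4


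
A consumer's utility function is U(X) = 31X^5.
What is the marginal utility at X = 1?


MU = dU/dX = 31*5*X^(5-1)
MU = 155*X^4
At X = 1:
MU = 155 * 1^4
MU = 155 * 1 = 155

155


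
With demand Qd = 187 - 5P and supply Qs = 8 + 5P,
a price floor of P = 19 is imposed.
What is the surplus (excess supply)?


At P = 19:
Qd = 187 - 5*19 = 92
Qs = 8 + 5*19 = 103
Surplus = Qs - Qd = 103 - 92 = 11

11


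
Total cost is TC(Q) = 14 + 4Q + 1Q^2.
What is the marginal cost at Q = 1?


MC = dTC/dQ = 4 + 2*1*Q
At Q = 1:
MC = 4 + 2*1
MC = 4 + 2 = 6

6


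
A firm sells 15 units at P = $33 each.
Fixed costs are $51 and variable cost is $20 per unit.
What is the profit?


Total Revenue = P * Q = 33 * 15 = $495
Total Cost = FC + VC*Q = 51 + 20*15 = $351
Profit = TR - TC = 495 - 351 = $144

$144


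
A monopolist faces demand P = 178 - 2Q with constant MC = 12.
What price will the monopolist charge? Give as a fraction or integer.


MR = 178 - 4Q
Set MR = MC: 178 - 4Q = 12
Q* = 83/2
Substitute into demand:
P* = 178 - 2*83/2 = 95

95


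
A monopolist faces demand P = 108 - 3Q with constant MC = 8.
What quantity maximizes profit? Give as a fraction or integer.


TR = P*Q = (108 - 3Q)Q = 108Q - 3Q^2
MR = dTR/dQ = 108 - 6Q
Set MR = MC:
108 - 6Q = 8
100 = 6Q
Q* = 100/6 = 50/3

50/3


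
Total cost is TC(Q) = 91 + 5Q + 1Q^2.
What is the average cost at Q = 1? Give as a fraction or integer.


TC(1) = 91 + 5*1 + 1*1^2
TC(1) = 91 + 5 + 1 = 97
AC = TC/Q = 97/1 = 97

97


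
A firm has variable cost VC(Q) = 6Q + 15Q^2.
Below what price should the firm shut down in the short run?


AVC(Q) = VC(Q)/Q = 6 + 15Q
AVC is increasing in Q, so minimum AVC is at Q -> 0+.
Min AVC = 6
The firm should shut down if P < 6.

6


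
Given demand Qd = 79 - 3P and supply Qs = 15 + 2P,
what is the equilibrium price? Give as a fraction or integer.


At equilibrium, Qd = Qs.
79 - 3P = 15 + 2P
79 - 15 = 3P + 2P
64 = 5P
P* = 64/5 = 64/5

64/5


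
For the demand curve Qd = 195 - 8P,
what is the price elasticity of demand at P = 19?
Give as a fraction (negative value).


dQ/dP = -8
At P = 19: Q = 195 - 8*19 = 43
E = (dQ/dP)(P/Q) = (-8)(19/43) = -152/43

-152/43


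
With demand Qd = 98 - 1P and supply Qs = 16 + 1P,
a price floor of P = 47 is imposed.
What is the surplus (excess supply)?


At P = 47:
Qd = 98 - 1*47 = 51
Qs = 16 + 1*47 = 63
Surplus = Qs - Qd = 63 - 51 = 12

12


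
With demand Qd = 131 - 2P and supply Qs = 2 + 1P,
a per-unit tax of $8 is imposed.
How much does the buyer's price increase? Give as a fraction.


With a per-unit tax, the buyer's price increase depends on relative slopes.
Supply slope: d = 1, Demand slope: b = 2
Buyer's price increase = d * tax / (b + d)
= 1 * 8 / (2 + 1)
= 8 / 3 = 8/3

8/3


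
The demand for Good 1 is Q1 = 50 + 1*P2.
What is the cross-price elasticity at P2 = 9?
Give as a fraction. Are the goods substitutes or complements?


dQ1/dP2 = 1
At P2 = 9: Q1 = 50 + 1*9 = 59
Exy = (dQ1/dP2)(P2/Q1) = 1 * 9 / 59 = 9/59
Since Exy > 0, the goods are substitutes.

9/59 (substitutes)


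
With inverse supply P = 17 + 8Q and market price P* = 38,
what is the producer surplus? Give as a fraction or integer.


Minimum supply price (at Q=0): P_min = 17
Quantity supplied at P* = 38:
Q* = (38 - 17)/8 = 21/8
PS = (1/2) * Q* * (P* - P_min)
PS = (1/2) * 21/8 * (38 - 17)
PS = (1/2) * 21/8 * 21 = 441/16

441/16


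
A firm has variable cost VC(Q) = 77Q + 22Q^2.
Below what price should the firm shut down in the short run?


AVC(Q) = VC(Q)/Q = 77 + 22Q
AVC is increasing in Q, so minimum AVC is at Q -> 0+.
Min AVC = 77
The firm should shut down if P < 77.

77


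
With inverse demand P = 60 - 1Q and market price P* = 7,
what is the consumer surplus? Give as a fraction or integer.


Maximum willingness to pay (at Q=0): P_max = 60
Quantity demanded at P* = 7:
Q* = (60 - 7)/1 = 53
CS = (1/2) * Q* * (P_max - P*)
CS = (1/2) * 53 * (60 - 7)
CS = (1/2) * 53 * 53 = 2809/2

2809/2


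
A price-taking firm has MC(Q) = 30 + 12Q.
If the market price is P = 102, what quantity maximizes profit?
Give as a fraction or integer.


In perfect competition, profit is maximized where P = MC.
102 = 30 + 12Q
72 = 12Q
Q* = 72/12 = 6

6


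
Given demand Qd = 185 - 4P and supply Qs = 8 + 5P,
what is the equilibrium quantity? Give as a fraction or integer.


First find equilibrium price:
185 - 4P = 8 + 5P
P* = 177/9 = 59/3
Then substitute into demand:
Q* = 185 - 4 * 59/3 = 319/3

319/3


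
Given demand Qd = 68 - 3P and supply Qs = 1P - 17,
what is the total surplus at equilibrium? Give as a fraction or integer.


Find equilibrium: 68 - 3P = 1P - 17
68 + 17 = 4P
P* = 85/4 = 85/4
Q* = 1*85/4 - 17 = 17/4
Inverse demand: P = 68/3 - Q/3, so P_max = 68/3
Inverse supply: P = 17 + Q/1, so P_min = 17
CS = (1/2) * 17/4 * (68/3 - 85/4) = 289/96
PS = (1/2) * 17/4 * (85/4 - 17) = 289/32
TS = CS + PS = 289/96 + 289/32 = 289/24

289/24


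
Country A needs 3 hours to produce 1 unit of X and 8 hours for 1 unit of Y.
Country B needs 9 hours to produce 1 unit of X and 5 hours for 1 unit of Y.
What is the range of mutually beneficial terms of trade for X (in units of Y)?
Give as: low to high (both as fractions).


Opportunity cost of X for Country A = hours_X / hours_Y = 3/8 = 3/8 units of Y
Opportunity cost of X for Country B = hours_X / hours_Y = 9/5 = 9/5 units of Y
Terms of trade must be between the two opportunity costs.
Range: 3/8 to 9/5

3/8 to 9/5


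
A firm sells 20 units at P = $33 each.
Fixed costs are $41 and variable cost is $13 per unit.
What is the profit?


Total Revenue = P * Q = 33 * 20 = $660
Total Cost = FC + VC*Q = 41 + 13*20 = $301
Profit = TR - TC = 660 - 301 = $359

$359


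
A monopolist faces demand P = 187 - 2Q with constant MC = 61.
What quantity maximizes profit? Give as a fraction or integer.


TR = P*Q = (187 - 2Q)Q = 187Q - 2Q^2
MR = dTR/dQ = 187 - 4Q
Set MR = MC:
187 - 4Q = 61
126 = 4Q
Q* = 126/4 = 63/2

63/2


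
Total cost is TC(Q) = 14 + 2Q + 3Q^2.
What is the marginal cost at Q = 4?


MC = dTC/dQ = 2 + 2*3*Q
At Q = 4:
MC = 2 + 6*4
MC = 2 + 24 = 26

26


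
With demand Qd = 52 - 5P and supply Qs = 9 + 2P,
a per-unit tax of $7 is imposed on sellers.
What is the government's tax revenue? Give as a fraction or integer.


With tax on sellers, new supply: Qs' = 9 + 2(P - 7)
= 2P - 5
New equilibrium quantity:
Q_new = 79/7
Tax revenue = tax * Q_new = 7 * 79/7 = 79

79


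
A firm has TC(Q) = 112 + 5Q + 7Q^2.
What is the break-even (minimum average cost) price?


AC(Q) = 112/Q + 5 + 7Q
To minimize: dAC/dQ = -112/Q^2 + 7 = 0
Q^2 = 112/7 = 16
Q* = 4
Min AC = 112/4 + 5 + 7*4
Min AC = 28 + 5 + 28 = 61

61


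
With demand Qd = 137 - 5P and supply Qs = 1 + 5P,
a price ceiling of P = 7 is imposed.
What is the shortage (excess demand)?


At P = 7:
Qd = 137 - 5*7 = 102
Qs = 1 + 5*7 = 36
Shortage = Qd - Qs = 102 - 36 = 66

66


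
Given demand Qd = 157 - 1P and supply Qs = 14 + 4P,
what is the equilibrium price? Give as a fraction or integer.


At equilibrium, Qd = Qs.
157 - 1P = 14 + 4P
157 - 14 = 1P + 4P
143 = 5P
P* = 143/5 = 143/5

143/5


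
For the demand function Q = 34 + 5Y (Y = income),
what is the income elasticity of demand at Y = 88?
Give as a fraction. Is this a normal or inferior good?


dQ/dY = 5
At Y = 88: Q = 34 + 5*88 = 474
Ey = (dQ/dY)(Y/Q) = 5 * 88 / 474 = 220/237
Since Ey > 0, this is a normal good.

220/237 (normal good)


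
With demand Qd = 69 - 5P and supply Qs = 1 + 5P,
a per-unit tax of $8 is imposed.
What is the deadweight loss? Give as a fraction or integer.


Pre-tax equilibrium quantity: Q* = 35
Post-tax equilibrium quantity: Q_tax = 15
Reduction in quantity: Q* - Q_tax = 20
DWL = (1/2) * tax * (Q* - Q_tax)
DWL = (1/2) * 8 * 20 = 80

80


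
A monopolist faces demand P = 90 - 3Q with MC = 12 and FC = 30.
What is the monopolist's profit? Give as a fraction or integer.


MR = MC: 90 - 6Q = 12
Q* = 13
P* = 90 - 3*13 = 51
Profit = (P* - MC)*Q* - FC
= (51 - 12)*13 - 30
= 39*13 - 30
= 507 - 30 = 477

477


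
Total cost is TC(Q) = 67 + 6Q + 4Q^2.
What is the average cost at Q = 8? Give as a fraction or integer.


TC(8) = 67 + 6*8 + 4*8^2
TC(8) = 67 + 48 + 256 = 371
AC = TC/Q = 371/8 = 371/8

371/8


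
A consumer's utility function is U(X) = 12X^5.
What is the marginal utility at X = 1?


MU = dU/dX = 12*5*X^(5-1)
MU = 60*X^4
At X = 1:
MU = 60 * 1^4
MU = 60 * 1 = 60

60


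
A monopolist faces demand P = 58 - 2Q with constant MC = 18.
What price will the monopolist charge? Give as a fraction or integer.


MR = 58 - 4Q
Set MR = MC: 58 - 4Q = 18
Q* = 10
Substitute into demand:
P* = 58 - 2*10 = 38

38


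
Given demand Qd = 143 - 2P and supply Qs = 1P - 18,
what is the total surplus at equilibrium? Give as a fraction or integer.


Find equilibrium: 143 - 2P = 1P - 18
143 + 18 = 3P
P* = 161/3 = 161/3
Q* = 1*161/3 - 18 = 107/3
Inverse demand: P = 143/2 - Q/2, so P_max = 143/2
Inverse supply: P = 18 + Q/1, so P_min = 18
CS = (1/2) * 107/3 * (143/2 - 161/3) = 11449/36
PS = (1/2) * 107/3 * (161/3 - 18) = 11449/18
TS = CS + PS = 11449/36 + 11449/18 = 11449/12

11449/12


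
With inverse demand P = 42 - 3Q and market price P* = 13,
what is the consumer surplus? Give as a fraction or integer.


Maximum willingness to pay (at Q=0): P_max = 42
Quantity demanded at P* = 13:
Q* = (42 - 13)/3 = 29/3
CS = (1/2) * Q* * (P_max - P*)
CS = (1/2) * 29/3 * (42 - 13)
CS = (1/2) * 29/3 * 29 = 841/6

841/6


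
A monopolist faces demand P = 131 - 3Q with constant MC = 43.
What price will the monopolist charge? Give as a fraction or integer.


MR = 131 - 6Q
Set MR = MC: 131 - 6Q = 43
Q* = 44/3
Substitute into demand:
P* = 131 - 3*44/3 = 87

87


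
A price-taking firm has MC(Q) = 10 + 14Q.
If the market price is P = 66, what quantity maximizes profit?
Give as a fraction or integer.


In perfect competition, profit is maximized where P = MC.
66 = 10 + 14Q
56 = 14Q
Q* = 56/14 = 4

4


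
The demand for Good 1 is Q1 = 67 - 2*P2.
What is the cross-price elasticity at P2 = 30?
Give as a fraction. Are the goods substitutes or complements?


dQ1/dP2 = -2
At P2 = 30: Q1 = 67 - 2*30 = 7
Exy = (dQ1/dP2)(P2/Q1) = -2 * 30 / 7 = -60/7
Since Exy < 0, the goods are complements.

-60/7 (complements)


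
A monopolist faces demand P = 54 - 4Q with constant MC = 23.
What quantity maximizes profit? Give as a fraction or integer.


TR = P*Q = (54 - 4Q)Q = 54Q - 4Q^2
MR = dTR/dQ = 54 - 8Q
Set MR = MC:
54 - 8Q = 23
31 = 8Q
Q* = 31/8 = 31/8

31/8


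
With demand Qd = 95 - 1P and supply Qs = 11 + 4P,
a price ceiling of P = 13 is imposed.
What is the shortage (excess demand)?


At P = 13:
Qd = 95 - 1*13 = 82
Qs = 11 + 4*13 = 63
Shortage = Qd - Qs = 82 - 63 = 19

19


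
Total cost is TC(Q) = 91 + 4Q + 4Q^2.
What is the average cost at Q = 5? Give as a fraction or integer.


TC(5) = 91 + 4*5 + 4*5^2
TC(5) = 91 + 20 + 100 = 211
AC = TC/Q = 211/5 = 211/5

211/5


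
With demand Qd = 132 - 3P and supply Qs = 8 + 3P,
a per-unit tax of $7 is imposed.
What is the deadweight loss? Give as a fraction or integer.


Pre-tax equilibrium quantity: Q* = 70
Post-tax equilibrium quantity: Q_tax = 119/2
Reduction in quantity: Q* - Q_tax = 21/2
DWL = (1/2) * tax * (Q* - Q_tax)
DWL = (1/2) * 7 * 21/2 = 147/4

147/4
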